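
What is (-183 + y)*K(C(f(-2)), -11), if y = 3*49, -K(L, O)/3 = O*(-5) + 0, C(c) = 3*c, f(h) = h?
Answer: 5940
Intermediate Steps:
K(L, O) = 15*O (K(L, O) = -3*(O*(-5) + 0) = -3*(-5*O + 0) = -(-15)*O = 15*O)
y = 147
(-183 + y)*K(C(f(-2)), -11) = (-183 + 147)*(15*(-11)) = -36*(-165) = 5940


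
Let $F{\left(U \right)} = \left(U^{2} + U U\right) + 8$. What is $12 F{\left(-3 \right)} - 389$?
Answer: $-77$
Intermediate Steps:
$F{\left(U \right)} = 8 + 2 U^{2}$ ($F{\left(U \right)} = \left(U^{2} + U^{2}\right) + 8 = 2 U^{2} + 8 = 8 + 2 U^{2}$)
$12 F{\left(-3 \right)} - 389 = 12 \left(8 + 2 \left(-3\right)^{2}\right) - 389 = 12 \left(8 + 2 \cdot 9\right) - 389 = 12 \left(8 + 18\right) - 389 = 12 \cdot 26 - 389 = 312 - 389 = -77$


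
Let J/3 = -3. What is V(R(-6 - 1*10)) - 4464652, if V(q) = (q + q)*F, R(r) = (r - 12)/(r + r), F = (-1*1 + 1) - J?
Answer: -17858545/4 ≈ -4.4646e+6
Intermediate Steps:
J = -9 (J = 3*(-3) = -9)
F = 9 (F = (-1*1 + 1) - 1*(-9) = (-1 + 1) + 9 = 0 + 9 = 9)
R(r) = (-12 + r)/(2*r) (R(r) = (-12 + r)/((2*r)) = (-12 + r)*(1/(2*r)) = (-12 + r)/(2*r))
V(q) = 18*q (V(q) = (q + q)*9 = (2*q)*9 = 18*q)
V(R(-6 - 1*10)) - 4464652 = 18*((-12 + (-6 - 1*10))/(2*(-6 - 1*10))) - 4464652 = 18*((-12 + (-6 - 10))/(2*(-6 - 10))) - 4464652 = 18*((½)*(-12 - 16)/(-16)) - 4464652 = 18*((½)*(-1/16)*(-28)) - 4464652 = 18*(7/8) - 4464652 = 63/4 - 4464652 = -17858545/4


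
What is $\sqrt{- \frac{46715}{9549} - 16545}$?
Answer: $\frac{2 i \sqrt{41918762530}}{3183} \approx 128.65 i$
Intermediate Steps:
$\sqrt{- \frac{46715}{9549} - 16545} = \sqrt{- \frac{158034920}{9549}} = \frac{2 i \sqrt{41918762530}}{3183}$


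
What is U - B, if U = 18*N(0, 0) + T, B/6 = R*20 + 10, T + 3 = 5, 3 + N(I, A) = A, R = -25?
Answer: 2888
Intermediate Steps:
N(I, A) = -3 + A
T = 2 (T = -3 + 5 = 2)
B = -2940 (B = 6*(-25*20 + 10) = 6*(-500 + 10) = 6*(-490) = -2940)
U = -52 (U = 18*(-3 + 0) + 2 = 18*(-3) + 2 = -54 + 2 = -52)
U - B = -52 - 1*(-2940) = -52 + 2940 = 2888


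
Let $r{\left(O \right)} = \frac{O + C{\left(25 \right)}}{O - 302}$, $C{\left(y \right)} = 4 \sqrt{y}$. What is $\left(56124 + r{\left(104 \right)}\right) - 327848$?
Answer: $- \frac{26900738}{99} \approx -2.7172 \cdot 10^{5}$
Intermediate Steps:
$r{\left(O \right)} = \frac{20 + O}{-302 + O}$ ($r{\left(O \right)} = \frac{O + 4 \sqrt{25}}{O - 302} = \frac{O + 4 \cdot 5}{-302 + O} = \frac{O + 20}{-302 + O} = \frac{20 + O}{-302 + O}$)
$\left(56124 + r{\left(104 \right)}\right) - 327848 = \left(56124 + \frac{20 + 104}{-302 + 104}\right) - 327848 = \left(56124 + \frac{1}{-198} \cdot 124\right) - 327848 = \left(56124 - \frac{62}{99}\right) - 327848 = \frac{5556214}{99} - 327848 = - \frac{26900738}{99}$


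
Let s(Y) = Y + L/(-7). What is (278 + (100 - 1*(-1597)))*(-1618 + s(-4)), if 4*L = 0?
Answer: -3203450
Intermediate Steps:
L = 0 (L = (¼)*0 = 0)
s(Y) = Y (s(Y) = Y + 0/(-7) = Y + 0*(-⅐) = Y + 0 = Y)
(278 + (100 - 1*(-1597)))*(-1618 + s(-4)) = (278 + (100 - 1*(-1597)))*(-1618 - 4) = (278 + (100 + 1597))*(-1622) = (278 + 1697)*(-1622) = 1975*(-1622) = -3203450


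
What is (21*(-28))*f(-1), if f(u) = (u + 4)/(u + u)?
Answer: 882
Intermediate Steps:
f(u) = (4 + u)/(2*u) (f(u) = (4 + u)/((2*u)) = (4 + u)*(1/(2*u)) = (4 + u)/(2*u))
(21*(-28))*f(-1) = (21*(-28))*((½)*(4 - 1)/(-1)) = -294*(-1)*3 = -588*(-3/2) = 882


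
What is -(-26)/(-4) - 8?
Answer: -29/2 ≈ -14.500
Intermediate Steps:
-(-26)/(-4) - 8 = -(-26)*(-1)/4 - 8 = -2*13/4 - 8 = -13/2 - 8 = -29/2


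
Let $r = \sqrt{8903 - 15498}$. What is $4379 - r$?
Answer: $4379 - i \sqrt{6595} \approx 4379.0 - 81.21 i$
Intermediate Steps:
$r = i \sqrt{6595}$ ($r = \sqrt{-6595} = i \sqrt{6595} \approx 81.21 i$)
$4379 - r = 4379 - i \sqrt{6595}$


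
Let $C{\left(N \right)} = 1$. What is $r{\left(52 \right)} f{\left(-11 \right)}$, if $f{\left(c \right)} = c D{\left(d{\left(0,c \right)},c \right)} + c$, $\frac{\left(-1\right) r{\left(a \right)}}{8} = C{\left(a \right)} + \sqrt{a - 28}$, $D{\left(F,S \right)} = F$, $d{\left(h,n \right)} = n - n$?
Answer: $88 + 176 \sqrt{6} \approx 519.11$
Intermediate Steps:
$d{\left(h,n \right)} = 0$
$r{\left(a \right)} = -8 - 8 \sqrt{-28 + a}$ ($r{\left(a \right)} = - 8 \left(1 + \sqrt{a - 28}\right) = - 8 \left(1 + \sqrt{-28 + a}\right) = -8 - 8 \sqrt{-28 + a}$)
$f{\left(c \right)} = c$ ($f{\left(c \right)} = c 0 + c = 0 + c = c$)
$r{\left(52 \right)} f{\left(-11 \right)} = \left(-8 - 8 \sqrt{-28 + 52}\right) \left(-11\right) = \left(-8 - 8 \sqrt{24}\right) \left(-11\right) = \left(-8 - 8 \cdot 2 \sqrt{6}\right) \left(-11\right) = \left(-8 - 16 \sqrt{6}\right) \left(-11\right) = 88 + 176 \sqrt{6}$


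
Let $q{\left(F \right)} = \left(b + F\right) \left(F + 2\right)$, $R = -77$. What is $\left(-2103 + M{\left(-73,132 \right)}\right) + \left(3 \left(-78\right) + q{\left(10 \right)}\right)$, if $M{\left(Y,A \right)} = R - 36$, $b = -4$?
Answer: $-2378$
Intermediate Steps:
$q{\left(F \right)} = \left(-4 + F\right) \left(2 + F\right)$ ($q{\left(F \right)} = \left(-4 + F\right) \left(F + 2\right) = \left(-4 + F\right) \left(2 + F\right)$)
$M{\left(Y,A \right)} = -113$ ($M{\left(Y,A \right)} = -77 - 36 = -113$)
$\left(-2103 + M{\left(-73,132 \right)}\right) + \left(3 \left(-78\right) + q{\left(10 \right)}\right) = \left(-2103 - 113\right) + \left(3 \left(-78\right) - \left(28 - 100\right)\right) = -2216 - 162 = -2378$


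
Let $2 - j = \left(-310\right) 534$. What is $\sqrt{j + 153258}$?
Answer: $20 \sqrt{797} \approx 564.62$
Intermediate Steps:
$j = 165542$ ($j = 2 - \left(-310\right) 534 = 2 - -165540 = 2 + 165540 = 165542$)
$\sqrt{j + 153258} = \sqrt{165542 + 153258} = \sqrt{318800} = 20 \sqrt{797}$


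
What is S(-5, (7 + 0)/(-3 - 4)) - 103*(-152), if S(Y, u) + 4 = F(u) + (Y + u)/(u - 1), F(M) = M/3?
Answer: 46964/3 ≈ 15655.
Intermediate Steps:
F(M) = M/3 (F(M) = M*(1/3) = M/3)
S(Y, u) = -4 + u/3 + (Y + u)/(-1 + u) (S(Y, u) = -4 + (u/3 + (Y + u)/(u - 1)) = -4 + (u/3 + (Y + u)/(-1 + u)) = -4 + u/3 + (Y + u)/(-1 + u))
S(-5, (7 + 0)/(-3 - 4)) - 103*(-152) = (12 + ((7 + 0)/(-3 - 4))**2 - 10*(7 + 0)/(-3 - 4) + 3*(-5))/(3*(-1 + (7 + 0)/(-3 - 4))) - 103*(-152) = (12 + (7/(-7))**2 - 70/(-7) - 15)/(3*(-1 + 7/(-7))) + 15656 = (12 + (7*(-1/7))**2 - 70*(-1)/7 - 15)/(3*(-1 + 7*(-1/7))) + 15656 = (12 + (-1)**2 - 10*(-1) - 15)/(3*(-1 - 1)) + 15656 = (1/3)*(12 + 1 + 10 - 15)/(-2) + 15656 = (1/3)*(-1/2)*8 + 15656 = -4/3 + 15656 = 46964/3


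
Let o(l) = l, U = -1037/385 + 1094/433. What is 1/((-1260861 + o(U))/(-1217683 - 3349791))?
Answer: 380710376585/105095930418 ≈ 3.6225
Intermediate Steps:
U = -27831/166705 (U = -1037*1/385 + 1094*(1/433) = -1037/385 + 1094/433 = -27831/166705 ≈ -0.16695)
1/((-1260861 + o(U))/(-1217683 - 3349791)) = 1/((-1260861 - 27831/166705)/(-1217683 - 3349791)) = 1/(-210191860836/166705/(-4567474)) = 1/(-210191860836/166705*(-1/4567474)) = 1/(105095930418/380710376585) = 380710376585/105095930418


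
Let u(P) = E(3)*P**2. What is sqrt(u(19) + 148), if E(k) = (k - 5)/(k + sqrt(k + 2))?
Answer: sqrt(-278 + 148*sqrt(5))/sqrt(3 + sqrt(5)) ≈ 3.1797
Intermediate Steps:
E(k) = (-5 + k)/(k + sqrt(2 + k))
u(P) = -2*P**2/(3 + sqrt(5)) (u(P) = ((-5 + 3)/(3 + sqrt(2 + 3)))*P**2 = (-2/(3 + sqrt(5)))*P**2 = -2*P**2/(3 + sqrt(5)))
sqrt(u(19) + 148) = sqrt((-3/2*19**2 + (1/2)*sqrt(5)*19**2) + 148) = sqrt((-3/2*361 + (1/2)*sqrt(5)*361) + 148) = sqrt((-1083/2 + 361*sqrt(5)/2) + 148) = sqrt(-787/2 + 361*sqrt(5)/2)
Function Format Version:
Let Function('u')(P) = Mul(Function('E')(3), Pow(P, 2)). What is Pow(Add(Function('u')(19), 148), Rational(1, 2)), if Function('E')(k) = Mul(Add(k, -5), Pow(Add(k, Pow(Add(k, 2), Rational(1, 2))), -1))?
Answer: Mul(Pow(Add(-278, Mul(148, Pow(5, Rational(1, 2)))), Rational(1, 2)), Pow(Add(3, Pow(5, Rational(1, 2))), Rational(-1, 2))) ≈ 3.1797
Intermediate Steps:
Function('E')(k) = Mul(Pow(Add(k, Pow(Add(2, k), Rational(1, 2))), -1), Add(-5, k)) (Function('E')(k) = Mul(Add(-5, k), Pow(Add(k, Pow(Add(2, k), Rational(1, 2))), -1)) = Mul(Pow(Add(k, Pow(Add(2, k), Rational(1, 2))), -1), Add(-5, k)))
Function('u')(P) = Mul(-2, Pow(P, 2), Pow(Add(3, Pow(5, Rational(1, 2))), -1)) (Function('u')(P) = Mul(Mul(Pow(Add(3, Pow(Add(2, 3), Rational(1, 2))), -1), Add(-5, 3)), Pow(P, 2)) = Mul(Mul(Pow(Add(3, Pow(5, Rational(1, 2))), -1), -2), Pow(P, 2)) = Mul(Mul(-2, Pow(Add(3, Pow(5, Rational(1, 2))), -1)), Pow(P, 2)) = Mul(-2, Pow(P, 2), Pow(Add(3, Pow(5, Rational(1, 2))), -1)))
Pow(Add(Function('u')(19), 148), Rational(1, 2)) = Pow(Add(Add(Mul(Rational(-3, 2), Pow(19, 2)), Mul(Rational(1, 2), Pow(5, Rational(1, 2)), Pow(19, 2))), 148), Rational(1, 2)) = Pow(Add(Add(Mul(Rational(-3, 2), 361), Mul(Rational(1, 2), Pow(5, Rational(1, 2)), 361)), 148), Rational(1, 2)) = Pow(Add(Add(Rational(-1083, 2), Mul(Rational(361, 2), Pow(5, Rational(1, 2)))), 148), Rational(1, 2)) = Pow(Add(Rational(-787, 2), Mul(Rational(361, 2), Pow(5, Rational(1, 2)))), Rational(1, 2))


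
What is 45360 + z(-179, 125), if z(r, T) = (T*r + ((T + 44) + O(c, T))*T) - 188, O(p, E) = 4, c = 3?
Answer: 44422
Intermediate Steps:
z(r, T) = -188 + T*r + T*(48 + T) (z(r, T) = (T*r + ((T + 44) + 4)*T) - 188 = (T*r + ((44 + T) + 4)*T) - 188 = (T*r + (48 + T)*T) - 188 = (T*r + T*(48 + T)) - 188 = -188 + T*r + T*(48 + T))
45360 + z(-179, 125) = 45360 + (-188 + 125² + 48*125 + 125*(-179)) = 45360 + (-188 + 15625 + 6000 - 22375) = 45360 - 938 = 44422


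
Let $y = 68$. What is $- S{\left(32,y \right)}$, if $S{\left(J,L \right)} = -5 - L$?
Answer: $73$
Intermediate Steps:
$- S{\left(32,y \right)} = - (-5 - 68) = \left(-1\right) \left(-73\right) = 73$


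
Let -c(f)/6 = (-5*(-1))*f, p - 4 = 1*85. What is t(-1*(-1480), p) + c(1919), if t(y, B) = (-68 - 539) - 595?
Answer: -58772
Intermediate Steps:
p = 89 (p = 4 + 1*85 = 4 + 85 = 89)
c(f) = -30*f (c(f) = -6*(-5*(-1))*f = -30*f)
t(y, B) = -1202 (t(y, B) = -607 - 595 = -1202)
t(-1*(-1480), p) + c(1919) = -1202 - 30*1919 = -1202 - 57570 = -58772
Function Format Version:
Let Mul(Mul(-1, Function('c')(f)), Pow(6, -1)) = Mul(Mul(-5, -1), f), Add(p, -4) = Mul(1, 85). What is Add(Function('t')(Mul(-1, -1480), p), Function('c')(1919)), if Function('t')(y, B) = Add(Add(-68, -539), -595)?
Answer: -58772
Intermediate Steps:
p = 89 (p = Add(4, Mul(1, 85)) = Add(4, 85) = 89)
Function('c')(f) = Mul(-30, f) (Function('c')(f) = Mul(-6, Mul(Mul(-5, -1), f)) = Mul(-6, Mul(5, f)) = Mul(-30, f))
Function('t')(y, B) = -1202 (Function('t')(y, B) = Add(-607, -595) = -1202)
Add(Function('t')(Mul(-1, -1480), p), Function('c')(1919)) = Add(-1202, Mul(-30, 1919)) = Add(-1202, -57570) = -58772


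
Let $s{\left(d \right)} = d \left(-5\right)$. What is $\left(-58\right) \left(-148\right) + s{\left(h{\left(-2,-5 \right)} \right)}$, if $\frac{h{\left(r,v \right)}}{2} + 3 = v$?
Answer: $8664$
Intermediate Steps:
$h{\left(r,v \right)} = -6 + 2 v$
$s{\left(d \right)} = - 5 d$
$\left(-58\right) \left(-148\right) + s{\left(h{\left(-2,-5 \right)} \right)} = \left(-58\right) \left(-148\right) - 5 \left(-6 + 2 \left(-5\right)\right) = 8584 - 5 \left(-6 - 10\right) = 8584 - -80 = 8584 + 80 = 8664$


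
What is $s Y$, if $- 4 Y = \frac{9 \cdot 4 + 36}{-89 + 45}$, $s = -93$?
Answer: $- \frac{837}{22} \approx -38.045$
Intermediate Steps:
$Y = \frac{9}{22}$ ($Y = - \frac{\left(9 \cdot 4 + 36\right) \frac{1}{-89 + 45}}{4} = - \frac{\left(36 + 36\right) \frac{1}{-44}}{4} = - \frac{72 \left(- \frac{1}{44}\right)}{4} = \left(- \frac{1}{4}\right) \left(- \frac{18}{11}\right) = \frac{9}{22} \approx 0.40909$)
$s Y = \left(-93\right) \frac{9}{22} = - \frac{837}{22}$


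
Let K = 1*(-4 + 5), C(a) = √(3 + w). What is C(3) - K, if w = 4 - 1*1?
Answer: -1 + √6 ≈ 1.4495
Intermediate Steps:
w = 3 (w = 4 - 1 = 3)
C(a) = √6 (C(a) = √(3 + 3) = √6)
K = 1 (K = 1*1 = 1)
C(3) - K = √6 - 1*1 = √6 - 1 = -1 + √6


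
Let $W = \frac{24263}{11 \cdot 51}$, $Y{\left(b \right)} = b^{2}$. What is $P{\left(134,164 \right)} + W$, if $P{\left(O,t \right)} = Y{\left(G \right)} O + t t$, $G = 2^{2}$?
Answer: $\frac{16315703}{561} \approx 29083.0$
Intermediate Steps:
$G = 4$
$P{\left(O,t \right)} = t^{2} + 16 O$ ($P{\left(O,t \right)} = 4^{2} O + t t = 16 O + t^{2} = t^{2} + 16 O$)
$W = \frac{24263}{561} \approx 43.25$
$P{\left(134,164 \right)} + W = \left(164^{2} + 16 \cdot 134\right) + \frac{24263}{561} = \left(26896 + 2144\right) + \frac{24263}{561} = 29040 + \frac{24263}{561} = \frac{16315703}{561}$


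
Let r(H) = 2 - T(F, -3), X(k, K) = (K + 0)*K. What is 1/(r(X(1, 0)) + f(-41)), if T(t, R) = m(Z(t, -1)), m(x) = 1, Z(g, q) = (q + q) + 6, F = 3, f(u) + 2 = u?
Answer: -1/42 ≈ -0.023810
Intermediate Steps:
f(u) = -2 + u
Z(g, q) = 6 + 2*q (Z(g, q) = 2*q + 6 = 6 + 2*q)
X(k, K) = K**2 (X(k, K) = K*K = K**2)
T(t, R) = 1
r(H) = 1 (r(H) = 2 - 1*1 = 2 - 1 = 1)
1/(r(X(1, 0)) + f(-41)) = 1/(1 + (-2 - 41)) = 1/(1 - 43) = 1/(-42) = -1/42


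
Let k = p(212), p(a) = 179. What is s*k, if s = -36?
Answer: -6444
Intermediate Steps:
k = 179
s*k = -36*179 = -6444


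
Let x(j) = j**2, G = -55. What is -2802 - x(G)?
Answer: -5827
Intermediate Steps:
-2802 - x(G) = -2802 - 1*(-55)**2 = -2802 - 1*3025 = -2802 - 3025 = -5827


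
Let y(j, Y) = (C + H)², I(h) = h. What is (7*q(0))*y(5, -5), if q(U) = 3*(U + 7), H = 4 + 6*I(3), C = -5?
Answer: 42483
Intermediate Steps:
H = 22 (H = 4 + 6*3 = 4 + 18 = 22)
y(j, Y) = 289 (y(j, Y) = (-5 + 22)² = 17² = 289)
q(U) = 21 + 3*U (q(U) = 3*(7 + U) = 21 + 3*U)
(7*q(0))*y(5, -5) = (7*(21 + 3*0))*289 = (7*(21 + 0))*289 = (7*21)*289 = 147*289 = 42483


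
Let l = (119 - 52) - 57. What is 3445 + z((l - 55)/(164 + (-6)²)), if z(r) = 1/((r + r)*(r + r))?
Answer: 279445/81 ≈ 3449.9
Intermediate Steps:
l = 10 (l = 67 - 57 = 10)
z(r) = 1/(4*r²) (z(r) = 1/((2*r)*(2*r)) = 1/(4*r²))
3445 + z((l - 55)/(164 + (-6)²)) = 3445 + 1/(4*((10 - 55)/(164 + (-6)²))²) = 3445 + 1/(4*(-45/(164 + 36))²) = 3445 + 1/(4*(-45/200)²) = 3445 + 1/(4*(-45*1/200)²) = 3445 + 1/(4*(-9/40)²) = 3445 + (¼)*(1600/81) = 3445 + 400/81 = 279445/81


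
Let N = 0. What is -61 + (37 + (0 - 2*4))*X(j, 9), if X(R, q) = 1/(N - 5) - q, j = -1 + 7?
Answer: -1639/5 ≈ -327.80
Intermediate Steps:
j = 6
X(R, q) = -⅕ - q (X(R, q) = 1/(0 - 5) - q = 1/(-5) - q = -⅕ - q)
-61 + (37 + (0 - 2*4))*X(j, 9) = -61 + (37 + (0 - 2*4))*(-⅕ - 1*9) = -61 + (37 + (0 - 8))*(-⅕ - 9) = -61 + (37 - 8)*(-46/5) = -61 + 29*(-46/5) = -61 - 1334/5 = -1639/5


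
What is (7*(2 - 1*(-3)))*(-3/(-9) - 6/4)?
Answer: -245/6 ≈ -40.833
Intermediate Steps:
(7*(2 - 1*(-3)))*(-3/(-9) - 6/4) = (7*(2 + 3))*(-3*(-⅑) - 6*¼) = (7*5)*(⅓ - 3/2) = 35*(-7/6) = -245/6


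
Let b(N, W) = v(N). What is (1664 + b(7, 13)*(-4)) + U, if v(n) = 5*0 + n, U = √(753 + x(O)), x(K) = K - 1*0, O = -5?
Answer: 1636 + 2*√187 ≈ 1663.3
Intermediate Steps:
x(K) = K (x(K) = K + 0 = K)
U = 2*√187 (U = √(753 - 5) = √748 = 2*√187 ≈ 27.350)
v(n) = n (v(n) = 0 + n = n)
b(N, W) = N
(1664 + b(7, 13)*(-4)) + U = (1664 + 7*(-4)) + 2*√187 = (1664 - 28) + 2*√187 = 1636 + 2*√187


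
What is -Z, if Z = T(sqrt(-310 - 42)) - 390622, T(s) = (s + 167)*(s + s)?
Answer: 391326 - 1336*I*sqrt(22) ≈ 3.9133e+5 - 6266.4*I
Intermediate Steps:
T(s) = 2*s*(167 + s) (T(s) = (167 + s)*(2*s) = 2*s*(167 + s))
Z = -390622 + 8*I*sqrt(22)*(167 + 4*I*sqrt(22)) (Z = 2*sqrt(-310 - 42)*(167 + sqrt(-310 - 42)) - 390622 = 2*sqrt(-352)*(167 + sqrt(-352)) - 390622 = 2*(4*I*sqrt(22))*(167 + 4*I*sqrt(22)) - 390622 = 8*I*sqrt(22)*(167 + 4*I*sqrt(22)) - 390622 = -390622 + 8*I*sqrt(22)*(167 + 4*I*sqrt(22)) ≈ -3.9133e+5 + 6266.4*I)
-Z = -(-391326 + 1336*I*sqrt(22)) = 391326 - 1336*I*sqrt(22)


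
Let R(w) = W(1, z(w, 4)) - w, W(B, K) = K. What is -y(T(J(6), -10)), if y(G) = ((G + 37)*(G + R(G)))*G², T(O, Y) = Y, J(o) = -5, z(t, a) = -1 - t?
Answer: -24300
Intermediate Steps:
R(w) = -1 - 2*w (R(w) = (-1 - w) - w = -1 - 2*w)
y(G) = G²*(-1 - G)*(37 + G) (y(G) = ((G + 37)*(G + (-1 - 2*G)))*G² = ((37 + G)*(-1 - G))*G² = ((-1 - G)*(37 + G))*G² = G²*(-1 - G)*(37 + G))
-y(T(J(6), -10)) = -(-10)²*(-37 - 1*(-10)² - 38*(-10)) = -100*(-37 - 1*100 + 380) = -100*(-37 - 100 + 380) = -100*243 = -1*24300 = -24300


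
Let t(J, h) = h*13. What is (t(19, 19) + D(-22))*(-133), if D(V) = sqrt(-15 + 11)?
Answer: -32851 - 266*I ≈ -32851.0 - 266.0*I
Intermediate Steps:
D(V) = 2*I (D(V) = sqrt(-4) = 2*I)
t(J, h) = 13*h
(t(19, 19) + D(-22))*(-133) = (13*19 + 2*I)*(-133) = (247 + 2*I)*(-133) = -32851 - 266*I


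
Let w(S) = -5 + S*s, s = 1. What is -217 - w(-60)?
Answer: -152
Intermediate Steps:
w(S) = -5 + S (w(S) = -5 + S*1 = -5 + S)
-217 - w(-60) = -217 - (-5 - 60) = -217 - 1*(-65) = -217 + 65 = -152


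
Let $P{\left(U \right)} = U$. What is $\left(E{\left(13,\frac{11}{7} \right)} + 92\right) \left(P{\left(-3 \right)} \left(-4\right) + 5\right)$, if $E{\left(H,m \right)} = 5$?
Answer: $1649$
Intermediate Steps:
$\left(E{\left(13,\frac{11}{7} \right)} + 92\right) \left(P{\left(-3 \right)} \left(-4\right) + 5\right) = \left(5 + 92\right) \left(\left(-3\right) \left(-4\right) + 5\right) = 97 \left(12 + 5\right) = 97 \cdot 17 = 1649$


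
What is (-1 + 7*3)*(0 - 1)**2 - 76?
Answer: -56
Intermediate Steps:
(-1 + 7*3)*(0 - 1)**2 - 76 = (-1 + 21)*(-1)**2 - 76 = 20*1 - 76 = 20 - 76 = -56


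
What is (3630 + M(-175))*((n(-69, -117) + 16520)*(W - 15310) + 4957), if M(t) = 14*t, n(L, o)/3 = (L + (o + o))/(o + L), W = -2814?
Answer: -10955420898820/31 ≈ -3.5340e+11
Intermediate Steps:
n(L, o) = 3*(L + 2*o)/(L + o) (n(L, o) = 3*((L + (o + o))/(o + L)) = 3*((L + 2*o)/(L + o)) = 3*(L + 2*o)/(L + o))
(3630 + M(-175))*((n(-69, -117) + 16520)*(W - 15310) + 4957) = (3630 + 14*(-175))*((3*(-69 + 2*(-117))/(-69 - 117) + 16520)*(-2814 - 15310) + 4957) = (3630 - 2450)*((3*(-69 - 234)/(-186) + 16520)*(-18124) + 4957) = 1180*((3*(-1/186)*(-303) + 16520)*(-18124) + 4957) = 1180*((303/62 + 16520)*(-18124) + 4957) = 1180*((1024543/62)*(-18124) + 4957) = 1180*(-9284408666/31 + 4957) = 1180*(-9284254999/31) = -10955420898820/31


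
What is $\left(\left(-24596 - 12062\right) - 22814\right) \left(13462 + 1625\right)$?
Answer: $-897254064$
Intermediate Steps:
$\left(\left(-24596 - 12062\right) - 22814\right) \left(13462 + 1625\right) = \left(\left(-24596 - 12062\right) - 22814\right) 15087 = \left(-36658 - 22814\right) 15087 = \left(-59472\right) 15087 = -897254064$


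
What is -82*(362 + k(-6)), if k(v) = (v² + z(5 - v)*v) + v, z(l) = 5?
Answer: -29684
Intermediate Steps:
k(v) = v² + 6*v (k(v) = (v² + 5*v) + v = v² + 6*v)
-82*(362 + k(-6)) = -82*(362 - 6*(6 - 6)) = -82*(362 - 6*0) = -82*(362 + 0) = -82*362 = -29684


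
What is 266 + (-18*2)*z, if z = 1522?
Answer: -54526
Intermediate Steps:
266 + (-18*2)*z = 266 - 18*2*1522 = 266 - 36*1522 = 266 - 54792 = -54526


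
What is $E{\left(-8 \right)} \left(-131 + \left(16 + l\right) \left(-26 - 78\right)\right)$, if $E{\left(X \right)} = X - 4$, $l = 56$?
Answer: $91428$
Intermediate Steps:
$E{\left(X \right)} = -4 + X$
$E{\left(-8 \right)} \left(-131 + \left(16 + l\right) \left(-26 - 78\right)\right) = \left(-4 - 8\right) \left(-131 + \left(16 + 56\right) \left(-26 - 78\right)\right) = - 12 \left(-131 + 72 \left(-104\right)\right) = - 12 \left(-131 - 7488\right) = \left(-12\right) \left(-7619\right) = 91428$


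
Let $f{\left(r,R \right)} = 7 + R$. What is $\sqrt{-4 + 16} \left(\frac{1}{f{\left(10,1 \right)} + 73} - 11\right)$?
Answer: $- \frac{1780 \sqrt{3}}{81} \approx -38.062$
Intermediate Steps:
$\sqrt{-4 + 16} \left(\frac{1}{f{\left(10,1 \right)} + 73} - 11\right) = \sqrt{-4 + 16} \left(\frac{1}{\left(7 + 1\right) + 73} - 11\right) = \sqrt{12} \left(\frac{1}{8 + 73} - 11\right) = 2 \sqrt{3} \left(\frac{1}{81} - 11\right) = 2 \sqrt{3} \left(- \frac{890}{81}\right) = - \frac{1780 \sqrt{3}}{81}$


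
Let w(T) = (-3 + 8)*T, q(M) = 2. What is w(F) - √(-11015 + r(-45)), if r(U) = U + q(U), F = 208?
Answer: 1040 - I*√11058 ≈ 1040.0 - 105.16*I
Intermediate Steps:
w(T) = 5*T
r(U) = 2 + U (r(U) = U + 2 = 2 + U)
w(F) - √(-11015 + r(-45)) = 5*208 - √(-11015 + (2 - 45)) = 1040 - √(-11015 - 43) = 1040 - √(-11058) = 1040 - I*√11058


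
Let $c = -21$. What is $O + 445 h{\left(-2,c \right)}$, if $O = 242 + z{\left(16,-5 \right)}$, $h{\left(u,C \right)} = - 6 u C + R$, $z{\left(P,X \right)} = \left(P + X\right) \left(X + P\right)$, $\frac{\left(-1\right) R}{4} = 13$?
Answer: $-134917$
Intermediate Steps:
$R = -52$ ($R = \left(-4\right) 13 = -52$)
$z{\left(P,X \right)} = \left(P + X\right)^{2}$ ($z{\left(P,X \right)} = \left(P + X\right) \left(P + X\right) = \left(P + X\right)^{2}$)
$h{\left(u,C \right)} = -52 - 6 C u$ ($h{\left(u,C \right)} = - 6 u C - 52 = - 6 C u - 52 = -52 - 6 C u$)
$O = 363$ ($O = 242 + \left(16 - 5\right)^{2} = 242 + 11^{2} = 242 + 121 = 363$)
$O + 445 h{\left(-2,c \right)} = 363 + 445 \left(-52 - \left(-126\right) \left(-2\right)\right) = 363 + 445 \left(-52 - 252\right) = 363 + 445 \left(-304\right) = 363 - 135280 = -134917$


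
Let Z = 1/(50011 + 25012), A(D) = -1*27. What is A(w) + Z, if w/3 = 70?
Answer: -2025620/75023 ≈ -27.000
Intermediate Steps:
w = 210 (w = 3*70 = 210)
A(D) = -27
Z = 1/75023 ≈ 1.3329e-5
A(w) + Z = -27 + 1/75023 = -2025620/75023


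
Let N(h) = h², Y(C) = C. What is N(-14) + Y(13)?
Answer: 209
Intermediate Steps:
N(-14) + Y(13) = (-14)² + 13 = 196 + 13 = 209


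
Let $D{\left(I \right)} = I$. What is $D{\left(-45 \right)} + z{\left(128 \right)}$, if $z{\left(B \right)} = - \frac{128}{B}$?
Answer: $-46$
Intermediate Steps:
$D{\left(-45 \right)} + z{\left(128 \right)} = -45 - \frac{128}{128} = -45 - 1 = -46$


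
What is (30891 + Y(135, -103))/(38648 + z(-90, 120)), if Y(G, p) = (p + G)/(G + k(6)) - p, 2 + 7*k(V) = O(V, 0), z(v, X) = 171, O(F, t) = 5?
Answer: 7345634/9200103 ≈ 0.79843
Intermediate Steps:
k(V) = 3/7 (k(V) = -2/7 + (1/7)*5 = -2/7 + 5/7 = 3/7)
Y(G, p) = -p + (G + p)/(3/7 + G) (Y(G, p) = (p + G)/(G + 3/7) - p = (G + p)/(3/7 + G) - p = -p + (G + p)/(3/7 + G))
(30891 + Y(135, -103))/(38648 + z(-90, 120)) = (30891 + (4*(-103) + 7*135 - 7*135*(-103))/(3 + 7*135))/(38648 + 171) = (30891 + (-412 + 945 + 97335)/(3 + 945))/38819 = (30891 + 97868/948)*(1/38819) = (30891 + (1/948)*97868)*(1/38819) = (30891 + 24467/237)*(1/38819) = (7345634/237)*(1/38819) = 7345634/9200103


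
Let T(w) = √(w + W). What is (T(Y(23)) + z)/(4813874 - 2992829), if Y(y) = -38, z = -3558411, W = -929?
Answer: -1186137/607015 + I*√967/1821045 ≈ -1.954 + 1.7076e-5*I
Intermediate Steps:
T(w) = √(-929 + w) (T(w) = √(w - 929) = √(-929 + w))
(T(Y(23)) + z)/(4813874 - 2992829) = (√(-929 - 38) - 3558411)/(4813874 - 2992829) = (√(-967) - 3558411)/1821045 = (I*√967 - 3558411)*(1/1821045) = (-3558411 + I*√967)*(1/1821045) = -1186137/607015 + I*√967/1821045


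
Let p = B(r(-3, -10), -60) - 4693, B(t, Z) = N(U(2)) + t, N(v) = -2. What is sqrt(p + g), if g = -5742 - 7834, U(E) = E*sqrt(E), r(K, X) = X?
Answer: I*sqrt(18281) ≈ 135.21*I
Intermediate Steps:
U(E) = E**(3/2)
g = -13576
B(t, Z) = -2 + t
p = -4705 (p = (-2 - 10) - 4693 = -12 - 4693 = -4705)
sqrt(p + g) = sqrt(-4705 - 13576) = sqrt(-18281) = I*sqrt(18281)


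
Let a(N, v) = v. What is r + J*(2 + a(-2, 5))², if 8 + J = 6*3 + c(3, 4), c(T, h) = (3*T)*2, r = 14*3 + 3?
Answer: 1417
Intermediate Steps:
r = 45 (r = 42 + 3 = 45)
c(T, h) = 6*T
J = 28 (J = -8 + (6*3 + 6*3) = -8 + (18 + 18) = -8 + 36 = 28)
r + J*(2 + a(-2, 5))² = 45 + 28*(2 + 5)² = 45 + 28*7² = 45 + 28*49 = 45 + 1372 = 1417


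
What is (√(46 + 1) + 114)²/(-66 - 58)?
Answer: -(114 + √47)²/124 ≈ -117.79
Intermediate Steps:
(√(46 + 1) + 114)²/(-66 - 58) = (√47 + 114)²/(-124) = (114 + √47)²*(-1/124) = -(114 + √47)²/124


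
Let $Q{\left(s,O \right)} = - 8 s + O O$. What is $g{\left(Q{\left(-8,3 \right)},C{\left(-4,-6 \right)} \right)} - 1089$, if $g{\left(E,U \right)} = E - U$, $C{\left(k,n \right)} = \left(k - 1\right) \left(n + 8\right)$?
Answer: $-1006$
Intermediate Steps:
$C{\left(k,n \right)} = \left(-1 + k\right) \left(8 + n\right)$
$Q{\left(s,O \right)} = O^{2} - 8 s$ ($Q{\left(s,O \right)} = - 8 s + O^{2} = O^{2} - 8 s$)
$g{\left(Q{\left(-8,3 \right)},C{\left(-4,-6 \right)} \right)} - 1089 = \left(\left(3^{2} - -64\right) - \left(-8 - -6 + 8 \left(-4\right) - -24\right)\right) - 1089 = \left(\left(9 + 64\right) - \left(-8 + 6 - 32 + 24\right)\right) - 1089 = \left(73 - -10\right) - 1089 = \left(73 + 10\right) - 1089 = 83 - 1089 = -1006$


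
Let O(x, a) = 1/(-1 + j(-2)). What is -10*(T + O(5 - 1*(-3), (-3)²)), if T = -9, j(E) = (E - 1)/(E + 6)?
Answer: 670/7 ≈ 95.714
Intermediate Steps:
j(E) = (-1 + E)/(6 + E)
O(x, a) = -4/7 (O(x, a) = 1/(-1 + (-1 - 2)/(6 - 2)) = 1/(-1 - 3/4) = 1/(-1 + (¼)*(-3)) = 1/(-1 - ¾) = 1/(-7/4) = -4/7)
-10*(T + O(5 - 1*(-3), (-3)²)) = -10*(-9 - 4/7) = -10*(-67/7) = 670/7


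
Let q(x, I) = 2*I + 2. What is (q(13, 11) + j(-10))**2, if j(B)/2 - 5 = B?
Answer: 196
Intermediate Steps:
q(x, I) = 2 + 2*I
j(B) = 10 + 2*B
(q(13, 11) + j(-10))**2 = ((2 + 2*11) + (10 + 2*(-10)))**2 = ((2 + 22) + (10 - 20))**2 = (24 - 10)**2 = 14**2 = 196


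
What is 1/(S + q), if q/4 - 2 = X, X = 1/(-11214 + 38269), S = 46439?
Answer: 27055/1256623589 ≈ 2.1530e-5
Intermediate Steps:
X = 1/27055 ≈ 3.6962e-5
q = 216444/27055 (q = 8 + 4*(1/27055) = 8 + 4/27055 = 216444/27055 ≈ 8.0002)
1/(S + q) = 1/(46439 + 216444/27055) = 1/(1256623589/27055) = 27055/1256623589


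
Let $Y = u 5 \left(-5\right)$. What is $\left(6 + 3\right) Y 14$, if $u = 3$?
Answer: $-9450$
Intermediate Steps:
$Y = -75$ ($Y = 3 \cdot 5 \left(-5\right) = 15 \left(-5\right) = -75$)
$\left(6 + 3\right) Y 14 = \left(6 + 3\right) \left(-75\right) 14 = 9 \left(-75\right) 14 = \left(-675\right) 14 = -9450$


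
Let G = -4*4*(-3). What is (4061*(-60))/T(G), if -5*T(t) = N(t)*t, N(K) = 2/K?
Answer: 609150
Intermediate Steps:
G = 48 (G = -16*(-3) = 48)
T(t) = -⅖ (T(t) = -2/t*t/5 = -⅕*2 = -⅖)
(4061*(-60))/T(G) = (4061*(-60))/(-⅖) = -243660*(-5/2) = 609150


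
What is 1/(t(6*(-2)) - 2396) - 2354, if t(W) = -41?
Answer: -5736699/2437 ≈ -2354.0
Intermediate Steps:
1/(t(6*(-2)) - 2396) - 2354 = 1/(-41 - 2396) - 2354 = 1/(-2437) - 2354 = -1/2437 - 2354 = -5736699/2437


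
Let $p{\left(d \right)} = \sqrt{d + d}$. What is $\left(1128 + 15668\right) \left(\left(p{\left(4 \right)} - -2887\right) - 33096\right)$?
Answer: $-507390364 + 33592 \sqrt{2} \approx -5.0734 \cdot 10^{8}$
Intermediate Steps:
$p{\left(d \right)} = \sqrt{2} \sqrt{d}$ ($p{\left(d \right)} = \sqrt{2 d} = \sqrt{2} \sqrt{d}$)
$\left(1128 + 15668\right) \left(\left(p{\left(4 \right)} - -2887\right) - 33096\right) = \left(1128 + 15668\right) \left(\left(\sqrt{2} \sqrt{4} - -2887\right) - 33096\right) = 16796 \left(\left(\sqrt{2} \cdot 2 + 2887\right) - 33096\right) = 16796 \left(\left(2 \sqrt{2} + 2887\right) - 33096\right) = 16796 \left(\left(2887 + 2 \sqrt{2}\right) - 33096\right) = 16796 \left(-30209 + 2 \sqrt{2}\right) = -507390364 + 33592 \sqrt{2}$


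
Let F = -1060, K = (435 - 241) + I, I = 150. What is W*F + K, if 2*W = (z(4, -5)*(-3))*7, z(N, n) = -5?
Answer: -55306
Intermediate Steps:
K = 344 (K = (435 - 241) + 150 = 194 + 150 = 344)
W = 105/2 (W = (-5*(-3)*7)/2 = (15*7)/2 = (1/2)*105 = 105/2 ≈ 52.500)
W*F + K = (105/2)*(-1060) + 344 = -55650 + 344 = -55306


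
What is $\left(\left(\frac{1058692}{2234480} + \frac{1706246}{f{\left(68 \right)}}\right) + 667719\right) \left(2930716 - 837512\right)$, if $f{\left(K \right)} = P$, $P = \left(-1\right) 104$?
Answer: $\frac{145596990299366972}{106795} \approx 1.3633 \cdot 10^{12}$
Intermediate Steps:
$P = -104$
$f{\left(K \right)} = -104$
$\left(\left(\frac{1058692}{2234480} + \frac{1706246}{f{\left(68 \right)}}\right) + 667719\right) \left(2930716 - 837512\right) = \left(\left(\frac{1058692}{2234480} + \frac{1706246}{-104}\right) + 667719\right) \left(2930716 - 837512\right) = \left(\left(1058692 \cdot \frac{1}{2234480} + 1706246 \left(- \frac{1}{104}\right)\right) + 667719\right) 2093204 = \left(\left(\frac{15569}{32860} - \frac{853123}{52}\right) + 667719\right) 2093204 = \left(- \frac{1752050762}{106795} + 667719\right) 2093204 = \frac{69556999843}{106795} \cdot 2093204 = \frac{145596990299366972}{106795}$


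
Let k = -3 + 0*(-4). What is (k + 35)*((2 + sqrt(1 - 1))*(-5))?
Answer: -320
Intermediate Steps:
k = -3 (k = -3 + 0 = -3)
(k + 35)*((2 + sqrt(1 - 1))*(-5)) = (-3 + 35)*((2 + sqrt(1 - 1))*(-5)) = 32*((2 + sqrt(0))*(-5)) = 32*((2 + 0)*(-5)) = 32*(2*(-5)) = 32*(-10) = -320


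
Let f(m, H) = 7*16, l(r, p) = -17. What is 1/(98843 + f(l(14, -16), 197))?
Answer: 1/98955 ≈ 1.0106e-5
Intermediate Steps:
f(m, H) = 112
1/(98843 + f(l(14, -16), 197)) = 1/(98843 + 112) = 1/98955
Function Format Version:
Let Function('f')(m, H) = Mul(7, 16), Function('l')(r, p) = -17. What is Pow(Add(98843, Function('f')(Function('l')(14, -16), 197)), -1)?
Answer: Rational(1, 98955) ≈ 1.0106e-5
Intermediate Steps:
Function('f')(m, H) = 112
Pow(Add(98843, Function('f')(Function('l')(14, -16), 197)), -1) = Pow(Add(98843, 112), -1) = Pow(98955, -1) = Rational(1, 98955)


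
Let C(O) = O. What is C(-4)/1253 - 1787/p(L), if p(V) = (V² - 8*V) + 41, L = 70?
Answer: -2256635/5489393 ≈ -0.41109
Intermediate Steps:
p(V) = 41 + V² - 8*V
C(-4)/1253 - 1787/p(L) = -4/1253 - 1787/(41 + 70² - 8*70) = -4*1/1253 - 1787/(41 + 4900 - 560) = -4/1253 - 1787/4381 = -2256635/5489393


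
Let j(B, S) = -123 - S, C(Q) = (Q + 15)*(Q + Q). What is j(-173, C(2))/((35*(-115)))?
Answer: 191/4025 ≈ 0.047453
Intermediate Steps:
C(Q) = 2*Q*(15 + Q) (C(Q) = (15 + Q)*(2*Q) = 2*Q*(15 + Q))
j(-173, C(2))/((35*(-115))) = (-123 - 2*2*(15 + 2))/((35*(-115))) = (-123 - 2*2*17)/(-4025) = (-123 - 1*68)*(-1/4025) = (-123 - 68)*(-1/4025) = -191*(-1/4025) = 191/4025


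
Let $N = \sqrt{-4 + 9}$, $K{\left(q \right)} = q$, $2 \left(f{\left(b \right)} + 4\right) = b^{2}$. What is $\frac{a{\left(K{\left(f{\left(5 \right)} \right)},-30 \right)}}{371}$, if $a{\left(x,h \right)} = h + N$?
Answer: $- \frac{30}{371} + \frac{\sqrt{5}}{371} \approx -0.074835$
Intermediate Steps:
$f{\left(b \right)} = -4 + \frac{b^{2}}{2}$
$N = \sqrt{5} \approx 2.2361$
$a{\left(x,h \right)} = h + \sqrt{5}$
$\frac{a{\left(K{\left(f{\left(5 \right)} \right)},-30 \right)}}{371} = \frac{-30 + \sqrt{5}}{371} = \left(-30 + \sqrt{5}\right) \frac{1}{371} = - \frac{30}{371} + \frac{\sqrt{5}}{371}$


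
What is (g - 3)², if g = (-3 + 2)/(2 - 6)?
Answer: 121/16 ≈ 7.5625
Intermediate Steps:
g = ¼ (g = -1/(-4) = -1*(-¼) = ¼ ≈ 0.25000)
(g - 3)² = (¼ - 3)² = (-11/4)² = 121/16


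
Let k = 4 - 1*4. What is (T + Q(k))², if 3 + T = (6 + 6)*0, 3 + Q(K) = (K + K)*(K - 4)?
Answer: 36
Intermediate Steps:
k = 0 (k = 4 - 4 = 0)
Q(K) = -3 + 2*K*(-4 + K) (Q(K) = -3 + (K + K)*(K - 4) = -3 + (2*K)*(-4 + K) = -3 + 2*K*(-4 + K))
T = -3 (T = -3 + (6 + 6)*0 = -3 + 12*0 = -3 + 0 = -3)
(T + Q(k))² = (-3 + (-3 - 8*0 + 2*0²))² = (-3 + (-3 + 0 + 2*0))² = (-3 + (-3 + 0 + 0))² = (-3 - 3)² = (-6)² = 36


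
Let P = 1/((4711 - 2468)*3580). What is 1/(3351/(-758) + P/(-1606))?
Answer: -4887615699560/21607388139199 ≈ -0.22620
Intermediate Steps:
P = 1/8029940 (P = (1/3580)/2243 = (1/2243)*(1/3580) = 1/8029940 ≈ 1.2453e-7)
1/(3351/(-758) + P/(-1606)) = 1/(3351/(-758) + (1/8029940)/(-1606)) = 1/(3351*(-1/758) + (1/8029940)*(-1/1606)) = 1/(-3351/758 - 1/12896083640) = 1/(-21607388139199/4887615699560) = -4887615699560/21607388139199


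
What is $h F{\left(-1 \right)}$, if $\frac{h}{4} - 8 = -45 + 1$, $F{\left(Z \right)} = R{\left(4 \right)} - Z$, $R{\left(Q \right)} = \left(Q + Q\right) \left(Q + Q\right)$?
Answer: $-9360$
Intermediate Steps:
$R{\left(Q \right)} = 4 Q^{2}$ ($R{\left(Q \right)} = 2 Q 2 Q = 4 Q^{2}$)
$F{\left(Z \right)} = 64 - Z$ ($F{\left(Z \right)} = 4 \cdot 4^{2} - Z = 4 \cdot 16 - Z = 64 - Z$)
$h = -144$ ($h = 32 + 4 \left(-45 + 1\right) = 32 + 4 \left(-44\right) = 32 - 176 = -144$)
$h F{\left(-1 \right)} = - 144 \left(64 - -1\right) = - 144 \left(64 + 1\right) = \left(-144\right) 65 = -9360$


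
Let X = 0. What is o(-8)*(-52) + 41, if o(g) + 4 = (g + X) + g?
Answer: 1081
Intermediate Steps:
o(g) = -4 + 2*g (o(g) = -4 + ((g + 0) + g) = -4 + (g + g) = -4 + 2*g)
o(-8)*(-52) + 41 = (-4 + 2*(-8))*(-52) + 41 = (-4 - 16)*(-52) + 41 = -20*(-52) + 41 = 1040 + 41 = 1081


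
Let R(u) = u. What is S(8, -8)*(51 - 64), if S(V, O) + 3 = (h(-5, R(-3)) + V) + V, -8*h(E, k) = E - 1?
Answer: -715/4 ≈ -178.75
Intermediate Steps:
h(E, k) = ⅛ - E/8 (h(E, k) = -(E - 1)/8 = -(-1 + E)/8 = ⅛ - E/8)
S(V, O) = -9/4 + 2*V (S(V, O) = -3 + (((⅛ - ⅛*(-5)) + V) + V) = -3 + (((⅛ + 5/8) + V) + V) = -3 + ((¾ + V) + V) = -3 + (¾ + 2*V) = -9/4 + 2*V)
S(8, -8)*(51 - 64) = (-9/4 + 2*8)*(51 - 64) = (-9/4 + 16)*(-13) = (55/4)*(-13) = -715/4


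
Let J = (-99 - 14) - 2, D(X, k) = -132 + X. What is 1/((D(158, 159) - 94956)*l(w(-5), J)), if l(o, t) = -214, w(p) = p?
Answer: 1/20315020 ≈ 4.9225e-8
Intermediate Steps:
J = -115 (J = -113 - 2 = -115)
1/((D(158, 159) - 94956)*l(w(-5), J)) = 1/(((-132 + 158) - 94956)*(-214)) = -1/214/(26 - 94956) = -1/214/(-94930) = -1/94930*(-1/214) = 1/20315020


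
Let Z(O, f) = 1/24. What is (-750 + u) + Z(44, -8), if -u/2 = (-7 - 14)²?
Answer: -39167/24 ≈ -1632.0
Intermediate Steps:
Z(O, f) = 1/24
u = -882 (u = -2*(-7 - 14)² = -2*(-21)² = -2*441 = -882)
(-750 + u) + Z(44, -8) = (-750 - 882) + 1/24 = -1632 + 1/24 = -39167/24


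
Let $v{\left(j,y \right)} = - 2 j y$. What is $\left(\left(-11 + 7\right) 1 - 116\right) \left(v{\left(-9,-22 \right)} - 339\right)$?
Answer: $88200$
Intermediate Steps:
$v{\left(j,y \right)} = - 2 j y$
$\left(\left(-11 + 7\right) 1 - 116\right) \left(v{\left(-9,-22 \right)} - 339\right) = \left(\left(-11 + 7\right) 1 - 116\right) \left(\left(-2\right) \left(-9\right) \left(-22\right) - 339\right) = \left(\left(-4\right) 1 - 116\right) \left(-396 - 339\right) = \left(-4 - 116\right) \left(-735\right) = \left(-120\right) \left(-735\right) = 88200$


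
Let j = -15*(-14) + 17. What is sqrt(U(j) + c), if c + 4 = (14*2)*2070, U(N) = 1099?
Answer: sqrt(59055) ≈ 243.01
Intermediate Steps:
j = 227 (j = 210 + 17 = 227)
c = 57956 (c = -4 + (14*2)*2070 = -4 + 28*2070 = -4 + 57960 = 57956)
sqrt(U(j) + c) = sqrt(1099 + 57956) = sqrt(59055)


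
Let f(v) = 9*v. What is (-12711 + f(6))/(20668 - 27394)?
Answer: 4219/2242 ≈ 1.8818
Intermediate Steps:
(-12711 + f(6))/(20668 - 27394) = (-12711 + 9*6)/(20668 - 27394) = (-12711 + 54)/(-6726) = -12657*(-1/6726) = 4219/2242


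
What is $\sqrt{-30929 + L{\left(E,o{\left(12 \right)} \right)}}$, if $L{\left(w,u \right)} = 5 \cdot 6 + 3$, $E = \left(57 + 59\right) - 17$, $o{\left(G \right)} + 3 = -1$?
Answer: $4 i \sqrt{1931} \approx 175.77 i$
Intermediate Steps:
$o{\left(G \right)} = -4$ ($o{\left(G \right)} = -3 - 1 = -4$)
$E = 99$ ($E = 116 - 17 = 99$)
$L{\left(w,u \right)} = 33$ ($L{\left(w,u \right)} = 30 + 3 = 33$)
$\sqrt{-30929 + L{\left(E,o{\left(12 \right)} \right)}} = \sqrt{-30929 + 33} = \sqrt{-30896} = 4 i \sqrt{1931}$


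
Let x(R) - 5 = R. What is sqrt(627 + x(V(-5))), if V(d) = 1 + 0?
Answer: sqrt(633) ≈ 25.159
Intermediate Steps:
V(d) = 1
x(R) = 5 + R
sqrt(627 + x(V(-5))) = sqrt(627 + (5 + 1)) = sqrt(627 + 6) = sqrt(633)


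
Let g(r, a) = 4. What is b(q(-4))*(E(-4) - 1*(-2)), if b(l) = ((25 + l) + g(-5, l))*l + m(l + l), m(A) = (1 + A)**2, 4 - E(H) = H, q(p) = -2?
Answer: -450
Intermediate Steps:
E(H) = 4 - H
b(l) = (1 + 2*l)**2 + l*(29 + l) (b(l) = ((25 + l) + 4)*l + (1 + (l + l))**2 = (29 + l)*l + (1 + 2*l)**2 = l*(29 + l) + (1 + 2*l)**2 = (1 + 2*l)**2 + l*(29 + l))
b(q(-4))*(E(-4) - 1*(-2)) = (1 + 5*(-2)**2 + 33*(-2))*((4 - 1*(-4)) - 1*(-2)) = (1 + 5*4 - 66)*((4 + 4) + 2) = (1 + 20 - 66)*(8 + 2) = -45*10 = -450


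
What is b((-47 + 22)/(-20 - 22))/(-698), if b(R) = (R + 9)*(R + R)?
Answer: -10075/615636 ≈ -0.016365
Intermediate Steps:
b(R) = 2*R*(9 + R) (b(R) = (9 + R)*(2*R) = 2*R*(9 + R))
b((-47 + 22)/(-20 - 22))/(-698) = (2*((-47 + 22)/(-20 - 22))*(9 + (-47 + 22)/(-20 - 22)))/(-698) = (2*(-25/(-42))*(9 - 25/(-42)))*(-1/698) = (2*(-25*(-1/42))*(9 - 25*(-1/42)))*(-1/698) = (2*(25/42)*(9 + 25/42))*(-1/698) = (2*(25/42)*(403/42))*(-1/698) = (10075/882)*(-1/698) = -10075/615636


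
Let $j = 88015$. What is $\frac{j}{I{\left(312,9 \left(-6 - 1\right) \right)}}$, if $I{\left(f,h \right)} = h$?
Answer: $- \frac{88015}{63} \approx -1397.1$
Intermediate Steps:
$\frac{j}{I{\left(312,9 \left(-6 - 1\right) \right)}} = \frac{88015}{9 \left(-6 - 1\right)} = \frac{88015}{9 \left(-7\right)} = \frac{88015}{-63} = 88015 \left(- \frac{1}{63}\right) = - \frac{88015}{63}$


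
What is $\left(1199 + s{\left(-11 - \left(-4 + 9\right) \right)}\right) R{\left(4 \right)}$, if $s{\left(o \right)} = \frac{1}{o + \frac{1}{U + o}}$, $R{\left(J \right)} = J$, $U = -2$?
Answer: $\frac{1385972}{289} \approx 4795.8$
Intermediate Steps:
$s{\left(o \right)} = \frac{1}{o + \frac{1}{-2 + o}}$
$\left(1199 + s{\left(-11 - \left(-4 + 9\right) \right)}\right) R{\left(4 \right)} = \left(1199 + \frac{-2 - 16}{1 + \left(-11 - \left(-4 + 9\right)\right)^{2} - 2 \left(-11 - \left(-4 + 9\right)\right)}\right) 4 = \left(1199 + \frac{-2 - 16}{1 + \left(-11 - 5\right)^{2} - 2 \left(-11 - 5\right)}\right) 4 = \left(1199 + \frac{-2 - 16}{1 + \left(-16\right)^{2} - -32}\right) 4 = \left(1199 + \frac{1}{1 + 256 + 32} \left(-18\right)\right) 4 = \left(1199 + \frac{1}{289} \left(-18\right)\right) 4 = \left(1199 - \frac{18}{289}\right) 4 = \frac{346493}{289} \cdot 4 = \frac{1385972}{289}$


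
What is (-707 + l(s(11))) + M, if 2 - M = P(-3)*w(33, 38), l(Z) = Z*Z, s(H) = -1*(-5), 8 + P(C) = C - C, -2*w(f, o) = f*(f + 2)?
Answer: -5300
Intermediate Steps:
w(f, o) = -f*(2 + f)/2 (w(f, o) = -f*(f + 2)/2 = -f*(2 + f)/2)
P(C) = -8 (P(C) = -8 + (C - C) = -8 + 0 = -8)
s(H) = 5
l(Z) = Z**2
M = -4618 (M = 2 - (-8)*(-1/2*33*(2 + 33)) = 2 - (-8)*(-1/2*33*35) = 2 - (-8)*(-1155)/2 = 2 - 1*4620 = 2 - 4620 = -4618)
(-707 + l(s(11))) + M = (-707 + 5**2) - 4618 = (-707 + 25) - 4618 = -682 - 4618 = -5300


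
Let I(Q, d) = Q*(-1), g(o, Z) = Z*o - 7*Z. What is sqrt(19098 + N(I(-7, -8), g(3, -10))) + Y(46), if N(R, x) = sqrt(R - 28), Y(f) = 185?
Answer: 185 + sqrt(19098 + I*sqrt(21)) ≈ 323.2 + 0.01658*I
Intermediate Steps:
g(o, Z) = -7*Z + Z*o
I(Q, d) = -Q
N(R, x) = sqrt(-28 + R)
sqrt(19098 + N(I(-7, -8), g(3, -10))) + Y(46) = sqrt(19098 + sqrt(-28 - 1*(-7))) + 185 = sqrt(19098 + sqrt(-28 + 7)) + 185 = sqrt(19098 + sqrt(-21)) + 185 = sqrt(19098 + I*sqrt(21)) + 185 = 185 + sqrt(19098 + I*sqrt(21))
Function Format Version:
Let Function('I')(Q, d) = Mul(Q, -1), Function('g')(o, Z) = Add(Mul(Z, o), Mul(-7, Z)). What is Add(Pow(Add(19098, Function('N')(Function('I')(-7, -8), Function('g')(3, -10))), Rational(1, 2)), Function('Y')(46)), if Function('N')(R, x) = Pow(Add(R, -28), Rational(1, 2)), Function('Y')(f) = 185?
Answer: Add(185, Pow(Add(19098, Mul(I, Pow(21, Rational(1, 2)))), Rational(1, 2))) ≈ Add(323.20, Mul(0.016580, I))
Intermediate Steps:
Function('g')(o, Z) = Add(Mul(-7, Z), Mul(Z, o))
Function('I')(Q, d) = Mul(-1, Q)
Function('N')(R, x) = Pow(Add(-28, R), Rational(1, 2))
Add(Pow(Add(19098, Function('N')(Function('I')(-7, -8), Function('g')(3, -10))), Rational(1, 2)), Function('Y')(46)) = Add(Pow(Add(19098, Pow(Add(-28, Mul(-1, -7)), Rational(1, 2))), Rational(1, 2)), 185) = Add(Pow(Add(19098, Pow(Add(-28, 7), Rational(1, 2))), Rational(1, 2)), 185) = Add(Pow(Add(19098, Pow(-21, Rational(1, 2))), Rational(1, 2)), 185) = Add(Pow(Add(19098, Mul(I, Pow(21, Rational(1, 2)))), Rational(1, 2)), 185) = Add(185, Pow(Add(19098, Mul(I, Pow(21, Rational(1, 2)))), Rational(1, 2)))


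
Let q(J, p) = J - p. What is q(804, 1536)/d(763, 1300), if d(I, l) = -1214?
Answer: 366/607 ≈ 0.60297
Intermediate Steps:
q(804, 1536)/d(763, 1300) = (804 - 1*1536)/(-1214) = (804 - 1536)*(-1/1214) = -732*(-1/1214) = 366/607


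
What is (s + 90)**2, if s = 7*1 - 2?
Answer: 9025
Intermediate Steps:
s = 5 (s = 7 - 2 = 5)
(s + 90)**2 = (5 + 90)**2 = 95**2 = 9025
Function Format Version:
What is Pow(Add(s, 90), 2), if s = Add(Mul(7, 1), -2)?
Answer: 9025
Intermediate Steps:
s = 5 (s = Add(7, -2) = 5)
Pow(Add(s, 90), 2) = Pow(Add(5, 90), 2) = Pow(95, 2) = 9025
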